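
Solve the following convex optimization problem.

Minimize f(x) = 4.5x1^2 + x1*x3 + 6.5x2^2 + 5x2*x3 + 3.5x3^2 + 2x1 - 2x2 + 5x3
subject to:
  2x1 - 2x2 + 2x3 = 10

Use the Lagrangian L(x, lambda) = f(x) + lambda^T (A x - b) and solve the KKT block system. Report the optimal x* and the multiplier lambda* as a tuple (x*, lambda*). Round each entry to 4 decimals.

Form the Lagrangian:
  L(x, lambda) = (1/2) x^T Q x + c^T x + lambda^T (A x - b)
Stationarity (grad_x L = 0): Q x + c + A^T lambda = 0.
Primal feasibility: A x = b.

This gives the KKT block system:
  [ Q   A^T ] [ x     ]   [-c ]
  [ A    0  ] [ lambda ] = [ b ]

Solving the linear system:
  x*      = (0.9933, -1.7358, 2.2709)
  lambda* = (-6.6054)
  f(x*)   = 41.4331

x* = (0.9933, -1.7358, 2.2709), lambda* = (-6.6054)


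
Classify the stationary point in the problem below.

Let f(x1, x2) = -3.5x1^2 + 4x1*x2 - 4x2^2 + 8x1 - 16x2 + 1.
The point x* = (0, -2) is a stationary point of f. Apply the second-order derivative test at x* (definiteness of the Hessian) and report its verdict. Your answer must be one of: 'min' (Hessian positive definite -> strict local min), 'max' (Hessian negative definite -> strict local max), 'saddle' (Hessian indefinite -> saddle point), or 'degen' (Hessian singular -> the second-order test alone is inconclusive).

Compute the Hessian H = grad^2 f:
  H = [[-7, 4], [4, -8]]
Verify stationarity: grad f(x*) = H x* + g = (0, 0).
Eigenvalues of H: -11.5311, -3.4689.
Both eigenvalues < 0, so H is negative definite -> x* is a strict local max.

max


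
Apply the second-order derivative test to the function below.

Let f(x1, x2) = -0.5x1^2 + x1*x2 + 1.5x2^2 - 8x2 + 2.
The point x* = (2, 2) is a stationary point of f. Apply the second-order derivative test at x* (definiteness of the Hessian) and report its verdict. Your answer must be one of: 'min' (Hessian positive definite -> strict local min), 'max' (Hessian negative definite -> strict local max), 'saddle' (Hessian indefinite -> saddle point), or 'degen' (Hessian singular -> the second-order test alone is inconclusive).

Compute the Hessian H = grad^2 f:
  H = [[-1, 1], [1, 3]]
Verify stationarity: grad f(x*) = H x* + g = (0, 0).
Eigenvalues of H: -1.2361, 3.2361.
Eigenvalues have mixed signs, so H is indefinite -> x* is a saddle point.

saddle


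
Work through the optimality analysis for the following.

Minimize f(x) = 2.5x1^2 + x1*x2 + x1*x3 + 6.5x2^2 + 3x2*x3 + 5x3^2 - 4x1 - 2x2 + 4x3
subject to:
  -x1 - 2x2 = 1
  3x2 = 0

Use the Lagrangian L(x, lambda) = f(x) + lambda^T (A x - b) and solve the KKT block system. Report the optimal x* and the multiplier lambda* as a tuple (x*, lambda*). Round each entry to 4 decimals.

Form the Lagrangian:
  L(x, lambda) = (1/2) x^T Q x + c^T x + lambda^T (A x - b)
Stationarity (grad_x L = 0): Q x + c + A^T lambda = 0.
Primal feasibility: A x = b.

This gives the KKT block system:
  [ Q   A^T ] [ x     ]   [-c ]
  [ A    0  ] [ lambda ] = [ b ]

Solving the linear system:
  x*      = (-1, 0, -0.3)
  lambda* = (-9.3, -4.9)
  f(x*)   = 6.05

x* = (-1, 0, -0.3), lambda* = (-9.3, -4.9)


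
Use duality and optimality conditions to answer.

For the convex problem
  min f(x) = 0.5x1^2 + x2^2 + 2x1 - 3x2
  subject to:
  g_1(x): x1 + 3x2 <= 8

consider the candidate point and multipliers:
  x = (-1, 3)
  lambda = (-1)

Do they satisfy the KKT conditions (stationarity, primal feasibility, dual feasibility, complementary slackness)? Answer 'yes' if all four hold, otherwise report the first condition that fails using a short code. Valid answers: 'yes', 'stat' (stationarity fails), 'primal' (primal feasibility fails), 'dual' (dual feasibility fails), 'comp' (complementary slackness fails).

Gradient of f: grad f(x) = Q x + c = (1, 3)
Constraint values g_i(x) = a_i^T x - b_i:
  g_1((-1, 3)) = 0
Stationarity residual: grad f(x) + sum_i lambda_i a_i = (0, 0)
  -> stationarity OK
Primal feasibility (all g_i <= 0): OK
Dual feasibility (all lambda_i >= 0): FAILS
Complementary slackness (lambda_i * g_i(x) = 0 for all i): OK

Verdict: the first failing condition is dual_feasibility -> dual.

dual


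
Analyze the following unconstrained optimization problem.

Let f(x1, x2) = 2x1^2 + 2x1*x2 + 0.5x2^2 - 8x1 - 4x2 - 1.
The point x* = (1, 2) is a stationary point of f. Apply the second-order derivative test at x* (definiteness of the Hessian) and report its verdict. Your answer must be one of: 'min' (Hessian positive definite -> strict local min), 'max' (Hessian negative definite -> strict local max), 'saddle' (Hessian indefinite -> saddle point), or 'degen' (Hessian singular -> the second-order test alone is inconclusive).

Compute the Hessian H = grad^2 f:
  H = [[4, 2], [2, 1]]
Verify stationarity: grad f(x*) = H x* + g = (0, 0).
Eigenvalues of H: 0, 5.
H has a zero eigenvalue (singular; positive semidefinite but not definite), so H is neither positive definite, negative definite, nor indefinite. The second-order test alone is inconclusive -> degen.
(Indeed, f is constant along the null direction of H through x*, so x* is not a strict local extremum.)

degen


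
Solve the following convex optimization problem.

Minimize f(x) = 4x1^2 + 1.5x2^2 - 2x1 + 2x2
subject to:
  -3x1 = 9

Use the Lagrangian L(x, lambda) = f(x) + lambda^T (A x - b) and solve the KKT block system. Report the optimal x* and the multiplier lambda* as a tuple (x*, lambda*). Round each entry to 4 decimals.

Form the Lagrangian:
  L(x, lambda) = (1/2) x^T Q x + c^T x + lambda^T (A x - b)
Stationarity (grad_x L = 0): Q x + c + A^T lambda = 0.
Primal feasibility: A x = b.

This gives the KKT block system:
  [ Q   A^T ] [ x     ]   [-c ]
  [ A    0  ] [ lambda ] = [ b ]

Solving the linear system:
  x*      = (-3, -0.6667)
  lambda* = (-8.6667)
  f(x*)   = 41.3333

x* = (-3, -0.6667), lambda* = (-8.6667)


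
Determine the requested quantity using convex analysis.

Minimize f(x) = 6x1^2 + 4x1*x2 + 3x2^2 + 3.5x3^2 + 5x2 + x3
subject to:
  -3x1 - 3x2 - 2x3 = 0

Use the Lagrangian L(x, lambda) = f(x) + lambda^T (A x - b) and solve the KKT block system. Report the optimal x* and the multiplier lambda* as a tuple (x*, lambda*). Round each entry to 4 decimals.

Form the Lagrangian:
  L(x, lambda) = (1/2) x^T Q x + c^T x + lambda^T (A x - b)
Stationarity (grad_x L = 0): Q x + c + A^T lambda = 0.
Primal feasibility: A x = b.

This gives the KKT block system:
  [ Q   A^T ] [ x     ]   [-c ]
  [ A    0  ] [ lambda ] = [ b ]

Solving the linear system:
  x*      = (0.4766, -0.5937, 0.1756)
  lambda* = (1.1148)
  f(x*)   = -1.3964

x* = (0.4766, -0.5937, 0.1756), lambda* = (1.1148)


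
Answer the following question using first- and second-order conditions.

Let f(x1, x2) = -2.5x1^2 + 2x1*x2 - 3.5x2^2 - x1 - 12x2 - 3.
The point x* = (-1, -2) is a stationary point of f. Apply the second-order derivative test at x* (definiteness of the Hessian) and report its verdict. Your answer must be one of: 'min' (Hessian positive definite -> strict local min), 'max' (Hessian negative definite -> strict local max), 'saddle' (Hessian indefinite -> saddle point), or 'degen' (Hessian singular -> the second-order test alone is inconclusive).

Compute the Hessian H = grad^2 f:
  H = [[-5, 2], [2, -7]]
Verify stationarity: grad f(x*) = H x* + g = (0, 0).
Eigenvalues of H: -8.2361, -3.7639.
Both eigenvalues < 0, so H is negative definite -> x* is a strict local max.

max


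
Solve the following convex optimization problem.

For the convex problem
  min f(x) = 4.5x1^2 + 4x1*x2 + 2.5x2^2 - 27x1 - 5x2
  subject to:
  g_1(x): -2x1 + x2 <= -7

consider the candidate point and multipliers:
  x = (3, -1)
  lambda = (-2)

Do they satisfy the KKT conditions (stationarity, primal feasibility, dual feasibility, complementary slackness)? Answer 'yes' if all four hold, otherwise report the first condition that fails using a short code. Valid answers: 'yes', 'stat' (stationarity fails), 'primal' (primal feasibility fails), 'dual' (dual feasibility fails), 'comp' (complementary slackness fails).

Gradient of f: grad f(x) = Q x + c = (-4, 2)
Constraint values g_i(x) = a_i^T x - b_i:
  g_1((3, -1)) = 0
Stationarity residual: grad f(x) + sum_i lambda_i a_i = (0, 0)
  -> stationarity OK
Primal feasibility (all g_i <= 0): OK
Dual feasibility (all lambda_i >= 0): FAILS
Complementary slackness (lambda_i * g_i(x) = 0 for all i): OK

Verdict: the first failing condition is dual_feasibility -> dual.

dual


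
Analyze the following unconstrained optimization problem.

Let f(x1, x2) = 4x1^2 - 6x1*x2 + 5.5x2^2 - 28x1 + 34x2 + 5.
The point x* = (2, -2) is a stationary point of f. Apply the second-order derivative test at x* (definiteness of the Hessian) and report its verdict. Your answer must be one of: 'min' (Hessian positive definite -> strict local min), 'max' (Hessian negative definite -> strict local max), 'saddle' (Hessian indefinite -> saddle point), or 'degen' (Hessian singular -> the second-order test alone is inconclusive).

Compute the Hessian H = grad^2 f:
  H = [[8, -6], [-6, 11]]
Verify stationarity: grad f(x*) = H x* + g = (0, 0).
Eigenvalues of H: 3.3153, 15.6847.
Both eigenvalues > 0, so H is positive definite -> x* is a strict local min.

min


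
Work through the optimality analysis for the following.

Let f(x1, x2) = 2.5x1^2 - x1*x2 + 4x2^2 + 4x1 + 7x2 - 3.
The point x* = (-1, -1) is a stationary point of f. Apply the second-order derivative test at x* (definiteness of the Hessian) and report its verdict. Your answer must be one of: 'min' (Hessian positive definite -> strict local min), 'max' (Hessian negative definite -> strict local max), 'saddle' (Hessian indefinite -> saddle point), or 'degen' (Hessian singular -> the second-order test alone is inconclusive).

Compute the Hessian H = grad^2 f:
  H = [[5, -1], [-1, 8]]
Verify stationarity: grad f(x*) = H x* + g = (0, 0).
Eigenvalues of H: 4.6972, 8.3028.
Both eigenvalues > 0, so H is positive definite -> x* is a strict local min.

min


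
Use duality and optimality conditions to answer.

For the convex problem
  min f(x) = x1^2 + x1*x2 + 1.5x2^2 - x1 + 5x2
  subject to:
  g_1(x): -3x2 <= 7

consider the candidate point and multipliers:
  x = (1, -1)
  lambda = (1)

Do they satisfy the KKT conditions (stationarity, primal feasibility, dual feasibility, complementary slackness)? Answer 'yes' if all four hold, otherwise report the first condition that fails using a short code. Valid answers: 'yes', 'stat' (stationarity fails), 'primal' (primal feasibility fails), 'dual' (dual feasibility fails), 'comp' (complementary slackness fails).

Gradient of f: grad f(x) = Q x + c = (0, 3)
Constraint values g_i(x) = a_i^T x - b_i:
  g_1((1, -1)) = -4
Stationarity residual: grad f(x) + sum_i lambda_i a_i = (0, 0)
  -> stationarity OK
Primal feasibility (all g_i <= 0): OK
Dual feasibility (all lambda_i >= 0): OK
Complementary slackness (lambda_i * g_i(x) = 0 for all i): FAILS

Verdict: the first failing condition is complementary_slackness -> comp.

comp


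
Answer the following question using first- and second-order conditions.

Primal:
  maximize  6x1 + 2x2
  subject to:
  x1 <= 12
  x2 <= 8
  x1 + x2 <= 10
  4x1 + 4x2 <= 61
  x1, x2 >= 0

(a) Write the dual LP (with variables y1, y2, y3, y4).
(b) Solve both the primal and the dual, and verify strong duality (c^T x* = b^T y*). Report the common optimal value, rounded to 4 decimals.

The standard primal-dual pair for 'max c^T x s.t. A x <= b, x >= 0' is:
  Dual:  min b^T y  s.t.  A^T y >= c,  y >= 0.

So the dual LP is:
  minimize  12y1 + 8y2 + 10y3 + 61y4
  subject to:
    y1 + y3 + 4y4 >= 6
    y2 + y3 + 4y4 >= 2
    y1, y2, y3, y4 >= 0

Solving the primal: x* = (10, 0).
  primal value c^T x* = 60.
Solving the dual: y* = (0, 0, 6, 0).
  dual value b^T y* = 60.
Strong duality: c^T x* = b^T y*. Confirmed.

60


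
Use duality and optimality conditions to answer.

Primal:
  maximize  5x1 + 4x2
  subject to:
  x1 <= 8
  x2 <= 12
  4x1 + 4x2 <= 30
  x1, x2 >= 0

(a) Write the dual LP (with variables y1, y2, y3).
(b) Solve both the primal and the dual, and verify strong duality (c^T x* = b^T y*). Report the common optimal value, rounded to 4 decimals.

The standard primal-dual pair for 'max c^T x s.t. A x <= b, x >= 0' is:
  Dual:  min b^T y  s.t.  A^T y >= c,  y >= 0.

So the dual LP is:
  minimize  8y1 + 12y2 + 30y3
  subject to:
    y1 + 4y3 >= 5
    y2 + 4y3 >= 4
    y1, y2, y3 >= 0

Solving the primal: x* = (7.5, 0).
  primal value c^T x* = 37.5.
Solving the dual: y* = (0, 0, 1.25).
  dual value b^T y* = 37.5.
Strong duality: c^T x* = b^T y*. Confirmed.

37.5


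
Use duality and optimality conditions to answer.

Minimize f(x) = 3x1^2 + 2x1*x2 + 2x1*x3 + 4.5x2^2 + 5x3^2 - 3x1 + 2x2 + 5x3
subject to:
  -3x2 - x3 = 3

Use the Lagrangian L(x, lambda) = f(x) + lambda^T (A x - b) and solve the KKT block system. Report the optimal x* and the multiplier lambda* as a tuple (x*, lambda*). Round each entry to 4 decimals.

Form the Lagrangian:
  L(x, lambda) = (1/2) x^T Q x + c^T x + lambda^T (A x - b)
Stationarity (grad_x L = 0): Q x + c + A^T lambda = 0.
Primal feasibility: A x = b.

This gives the KKT block system:
  [ Q   A^T ] [ x     ]   [-c ]
  [ A    0  ] [ lambda ] = [ b ]

Solving the linear system:
  x*      = (1.0087, -0.737, -0.7889)
  lambda* = (-0.872)
  f(x*)   = -2.9144

x* = (1.0087, -0.737, -0.7889), lambda* = (-0.872)


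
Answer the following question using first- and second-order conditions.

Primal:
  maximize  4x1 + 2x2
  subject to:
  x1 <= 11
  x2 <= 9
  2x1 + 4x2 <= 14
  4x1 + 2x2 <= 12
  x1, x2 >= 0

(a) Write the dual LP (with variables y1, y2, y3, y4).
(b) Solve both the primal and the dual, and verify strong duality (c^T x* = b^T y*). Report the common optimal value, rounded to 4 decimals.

The standard primal-dual pair for 'max c^T x s.t. A x <= b, x >= 0' is:
  Dual:  min b^T y  s.t.  A^T y >= c,  y >= 0.

So the dual LP is:
  minimize  11y1 + 9y2 + 14y3 + 12y4
  subject to:
    y1 + 2y3 + 4y4 >= 4
    y2 + 4y3 + 2y4 >= 2
    y1, y2, y3, y4 >= 0

Solving the primal: x* = (1.6667, 2.6667).
  primal value c^T x* = 12.
Solving the dual: y* = (0, 0, 0, 1).
  dual value b^T y* = 12.
Strong duality: c^T x* = b^T y*. Confirmed.

12


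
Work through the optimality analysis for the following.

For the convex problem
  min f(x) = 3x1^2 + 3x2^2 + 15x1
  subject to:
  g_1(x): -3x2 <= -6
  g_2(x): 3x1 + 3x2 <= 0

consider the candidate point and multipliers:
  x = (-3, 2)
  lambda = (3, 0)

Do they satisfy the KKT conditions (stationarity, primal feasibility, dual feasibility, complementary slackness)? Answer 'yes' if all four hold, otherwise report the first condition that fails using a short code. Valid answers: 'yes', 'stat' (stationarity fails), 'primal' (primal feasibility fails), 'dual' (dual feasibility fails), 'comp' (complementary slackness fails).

Gradient of f: grad f(x) = Q x + c = (-3, 12)
Constraint values g_i(x) = a_i^T x - b_i:
  g_1((-3, 2)) = 0
  g_2((-3, 2)) = -3
Stationarity residual: grad f(x) + sum_i lambda_i a_i = (-3, 3)
  -> stationarity FAILS
Primal feasibility (all g_i <= 0): OK
Dual feasibility (all lambda_i >= 0): OK
Complementary slackness (lambda_i * g_i(x) = 0 for all i): OK

Verdict: the first failing condition is stationarity -> stat.

stat


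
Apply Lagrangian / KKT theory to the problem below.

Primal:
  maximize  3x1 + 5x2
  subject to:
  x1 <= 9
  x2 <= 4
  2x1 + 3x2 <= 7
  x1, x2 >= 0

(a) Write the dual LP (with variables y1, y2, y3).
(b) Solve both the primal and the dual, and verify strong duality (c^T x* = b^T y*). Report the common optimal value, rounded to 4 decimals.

The standard primal-dual pair for 'max c^T x s.t. A x <= b, x >= 0' is:
  Dual:  min b^T y  s.t.  A^T y >= c,  y >= 0.

So the dual LP is:
  minimize  9y1 + 4y2 + 7y3
  subject to:
    y1 + 2y3 >= 3
    y2 + 3y3 >= 5
    y1, y2, y3 >= 0

Solving the primal: x* = (0, 2.3333).
  primal value c^T x* = 11.6667.
Solving the dual: y* = (0, 0, 1.6667).
  dual value b^T y* = 11.6667.
Strong duality: c^T x* = b^T y*. Confirmed.

11.6667


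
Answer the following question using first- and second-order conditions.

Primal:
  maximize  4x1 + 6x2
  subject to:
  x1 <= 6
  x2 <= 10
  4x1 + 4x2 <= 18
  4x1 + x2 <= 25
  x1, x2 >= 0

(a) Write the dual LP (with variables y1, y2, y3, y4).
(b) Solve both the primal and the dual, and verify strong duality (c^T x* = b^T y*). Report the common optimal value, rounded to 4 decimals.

The standard primal-dual pair for 'max c^T x s.t. A x <= b, x >= 0' is:
  Dual:  min b^T y  s.t.  A^T y >= c,  y >= 0.

So the dual LP is:
  minimize  6y1 + 10y2 + 18y3 + 25y4
  subject to:
    y1 + 4y3 + 4y4 >= 4
    y2 + 4y3 + y4 >= 6
    y1, y2, y3, y4 >= 0

Solving the primal: x* = (0, 4.5).
  primal value c^T x* = 27.
Solving the dual: y* = (0, 0, 1.5, 0).
  dual value b^T y* = 27.
Strong duality: c^T x* = b^T y*. Confirmed.

27


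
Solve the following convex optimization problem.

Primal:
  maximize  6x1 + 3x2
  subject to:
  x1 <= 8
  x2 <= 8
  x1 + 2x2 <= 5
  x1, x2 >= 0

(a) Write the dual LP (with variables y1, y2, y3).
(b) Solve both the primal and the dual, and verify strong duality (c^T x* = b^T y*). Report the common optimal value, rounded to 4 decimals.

The standard primal-dual pair for 'max c^T x s.t. A x <= b, x >= 0' is:
  Dual:  min b^T y  s.t.  A^T y >= c,  y >= 0.

So the dual LP is:
  minimize  8y1 + 8y2 + 5y3
  subject to:
    y1 + y3 >= 6
    y2 + 2y3 >= 3
    y1, y2, y3 >= 0

Solving the primal: x* = (5, 0).
  primal value c^T x* = 30.
Solving the dual: y* = (0, 0, 6).
  dual value b^T y* = 30.
Strong duality: c^T x* = b^T y*. Confirmed.

30


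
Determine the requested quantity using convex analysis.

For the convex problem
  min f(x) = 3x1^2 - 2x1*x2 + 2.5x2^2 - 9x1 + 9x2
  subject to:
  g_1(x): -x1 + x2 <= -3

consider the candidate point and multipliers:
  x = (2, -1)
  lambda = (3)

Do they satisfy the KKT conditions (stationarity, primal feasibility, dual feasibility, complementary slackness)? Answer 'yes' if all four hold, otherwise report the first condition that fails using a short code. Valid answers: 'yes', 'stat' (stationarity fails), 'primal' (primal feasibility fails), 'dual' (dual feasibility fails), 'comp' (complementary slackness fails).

Gradient of f: grad f(x) = Q x + c = (5, 0)
Constraint values g_i(x) = a_i^T x - b_i:
  g_1((2, -1)) = 0
Stationarity residual: grad f(x) + sum_i lambda_i a_i = (2, 3)
  -> stationarity FAILS
Primal feasibility (all g_i <= 0): OK
Dual feasibility (all lambda_i >= 0): OK
Complementary slackness (lambda_i * g_i(x) = 0 for all i): OK

Verdict: the first failing condition is stationarity -> stat.

stat


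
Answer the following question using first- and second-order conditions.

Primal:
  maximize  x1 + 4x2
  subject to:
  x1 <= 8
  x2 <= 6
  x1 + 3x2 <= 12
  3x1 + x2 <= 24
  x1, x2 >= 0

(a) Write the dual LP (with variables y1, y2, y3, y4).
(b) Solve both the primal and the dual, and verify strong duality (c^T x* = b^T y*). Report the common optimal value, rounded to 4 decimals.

The standard primal-dual pair for 'max c^T x s.t. A x <= b, x >= 0' is:
  Dual:  min b^T y  s.t.  A^T y >= c,  y >= 0.

So the dual LP is:
  minimize  8y1 + 6y2 + 12y3 + 24y4
  subject to:
    y1 + y3 + 3y4 >= 1
    y2 + 3y3 + y4 >= 4
    y1, y2, y3, y4 >= 0

Solving the primal: x* = (0, 4).
  primal value c^T x* = 16.
Solving the dual: y* = (0, 0, 1.3333, 0).
  dual value b^T y* = 16.
Strong duality: c^T x* = b^T y*. Confirmed.

16


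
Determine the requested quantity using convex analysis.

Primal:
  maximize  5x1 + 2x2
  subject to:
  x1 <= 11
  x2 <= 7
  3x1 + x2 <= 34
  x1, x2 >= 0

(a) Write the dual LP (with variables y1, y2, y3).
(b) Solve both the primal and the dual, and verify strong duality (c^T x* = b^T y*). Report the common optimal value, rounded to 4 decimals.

The standard primal-dual pair for 'max c^T x s.t. A x <= b, x >= 0' is:
  Dual:  min b^T y  s.t.  A^T y >= c,  y >= 0.

So the dual LP is:
  minimize  11y1 + 7y2 + 34y3
  subject to:
    y1 + 3y3 >= 5
    y2 + y3 >= 2
    y1, y2, y3 >= 0

Solving the primal: x* = (9, 7).
  primal value c^T x* = 59.
Solving the dual: y* = (0, 0.3333, 1.6667).
  dual value b^T y* = 59.
Strong duality: c^T x* = b^T y*. Confirmed.

59


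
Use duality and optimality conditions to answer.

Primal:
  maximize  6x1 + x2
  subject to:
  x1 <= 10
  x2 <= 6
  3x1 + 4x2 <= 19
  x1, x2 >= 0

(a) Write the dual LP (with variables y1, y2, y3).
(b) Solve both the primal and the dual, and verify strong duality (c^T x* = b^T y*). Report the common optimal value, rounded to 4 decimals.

The standard primal-dual pair for 'max c^T x s.t. A x <= b, x >= 0' is:
  Dual:  min b^T y  s.t.  A^T y >= c,  y >= 0.

So the dual LP is:
  minimize  10y1 + 6y2 + 19y3
  subject to:
    y1 + 3y3 >= 6
    y2 + 4y3 >= 1
    y1, y2, y3 >= 0

Solving the primal: x* = (6.3333, 0).
  primal value c^T x* = 38.
Solving the dual: y* = (0, 0, 2).
  dual value b^T y* = 38.
Strong duality: c^T x* = b^T y*. Confirmed.

38


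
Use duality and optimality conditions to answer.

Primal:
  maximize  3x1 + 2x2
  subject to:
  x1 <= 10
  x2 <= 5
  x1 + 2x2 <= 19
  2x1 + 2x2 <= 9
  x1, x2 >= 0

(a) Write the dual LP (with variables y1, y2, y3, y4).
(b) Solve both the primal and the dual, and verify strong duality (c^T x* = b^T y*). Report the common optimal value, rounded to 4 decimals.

The standard primal-dual pair for 'max c^T x s.t. A x <= b, x >= 0' is:
  Dual:  min b^T y  s.t.  A^T y >= c,  y >= 0.

So the dual LP is:
  minimize  10y1 + 5y2 + 19y3 + 9y4
  subject to:
    y1 + y3 + 2y4 >= 3
    y2 + 2y3 + 2y4 >= 2
    y1, y2, y3, y4 >= 0

Solving the primal: x* = (4.5, 0).
  primal value c^T x* = 13.5.
Solving the dual: y* = (0, 0, 0, 1.5).
  dual value b^T y* = 13.5.
Strong duality: c^T x* = b^T y*. Confirmed.

13.5


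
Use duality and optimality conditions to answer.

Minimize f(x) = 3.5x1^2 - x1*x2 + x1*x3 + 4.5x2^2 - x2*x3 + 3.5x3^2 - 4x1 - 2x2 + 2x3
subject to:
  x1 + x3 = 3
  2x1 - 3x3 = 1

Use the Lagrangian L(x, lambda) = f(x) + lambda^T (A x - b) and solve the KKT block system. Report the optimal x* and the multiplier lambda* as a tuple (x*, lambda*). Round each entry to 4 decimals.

Form the Lagrangian:
  L(x, lambda) = (1/2) x^T Q x + c^T x + lambda^T (A x - b)
Stationarity (grad_x L = 0): Q x + c + A^T lambda = 0.
Primal feasibility: A x = b.

This gives the KKT block system:
  [ Q   A^T ] [ x     ]   [-c ]
  [ A    0  ] [ lambda ] = [ b ]

Solving the linear system:
  x*      = (2, 0.5556, 1)
  lambda* = (-10.4444, 0)
  f(x*)   = 12.1111

x* = (2, 0.5556, 1), lambda* = (-10.4444, 0)


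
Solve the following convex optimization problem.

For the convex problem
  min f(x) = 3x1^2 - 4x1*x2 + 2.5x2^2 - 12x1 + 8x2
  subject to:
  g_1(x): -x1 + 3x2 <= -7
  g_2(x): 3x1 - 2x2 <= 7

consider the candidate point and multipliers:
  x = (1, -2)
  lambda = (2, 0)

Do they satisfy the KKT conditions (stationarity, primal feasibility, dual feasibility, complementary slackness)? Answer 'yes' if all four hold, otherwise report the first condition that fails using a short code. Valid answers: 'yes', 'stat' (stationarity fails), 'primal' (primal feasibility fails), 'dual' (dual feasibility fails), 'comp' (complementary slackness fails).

Gradient of f: grad f(x) = Q x + c = (2, -6)
Constraint values g_i(x) = a_i^T x - b_i:
  g_1((1, -2)) = 0
  g_2((1, -2)) = 0
Stationarity residual: grad f(x) + sum_i lambda_i a_i = (0, 0)
  -> stationarity OK
Primal feasibility (all g_i <= 0): OK
Dual feasibility (all lambda_i >= 0): OK
Complementary slackness (lambda_i * g_i(x) = 0 for all i): OK

Verdict: yes, KKT holds.

yes


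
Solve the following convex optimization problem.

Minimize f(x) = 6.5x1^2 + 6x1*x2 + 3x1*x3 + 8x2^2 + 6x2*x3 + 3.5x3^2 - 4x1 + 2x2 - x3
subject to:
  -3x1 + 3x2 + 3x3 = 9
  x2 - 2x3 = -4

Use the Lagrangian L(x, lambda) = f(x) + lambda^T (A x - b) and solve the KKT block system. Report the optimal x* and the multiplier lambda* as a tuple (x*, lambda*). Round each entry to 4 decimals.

Form the Lagrangian:
  L(x, lambda) = (1/2) x^T Q x + c^T x + lambda^T (A x - b)
Stationarity (grad_x L = 0): Q x + c + A^T lambda = 0.
Primal feasibility: A x = b.

This gives the KKT block system:
  [ Q   A^T ] [ x     ]   [-c ]
  [ A    0  ] [ lambda ] = [ b ]

Solving the linear system:
  x*      = (-0.9305, 0.0464, 2.0232)
  lambda* = (-3.2494, 0.4503)
  f(x*)   = 16.4189

x* = (-0.9305, 0.0464, 2.0232), lambda* = (-3.2494, 0.4503)


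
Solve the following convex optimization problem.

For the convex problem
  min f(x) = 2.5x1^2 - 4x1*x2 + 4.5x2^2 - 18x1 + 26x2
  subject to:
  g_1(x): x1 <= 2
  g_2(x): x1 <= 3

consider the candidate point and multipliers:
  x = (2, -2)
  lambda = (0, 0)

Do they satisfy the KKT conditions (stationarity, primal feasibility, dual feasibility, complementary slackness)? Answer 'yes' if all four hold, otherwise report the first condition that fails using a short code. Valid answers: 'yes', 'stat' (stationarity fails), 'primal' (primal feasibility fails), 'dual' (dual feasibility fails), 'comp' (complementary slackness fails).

Gradient of f: grad f(x) = Q x + c = (0, 0)
Constraint values g_i(x) = a_i^T x - b_i:
  g_1((2, -2)) = 0
  g_2((2, -2)) = -1
Stationarity residual: grad f(x) + sum_i lambda_i a_i = (0, 0)
  -> stationarity OK
Primal feasibility (all g_i <= 0): OK
Dual feasibility (all lambda_i >= 0): OK
Complementary slackness (lambda_i * g_i(x) = 0 for all i): OK

Verdict: yes, KKT holds.

yes


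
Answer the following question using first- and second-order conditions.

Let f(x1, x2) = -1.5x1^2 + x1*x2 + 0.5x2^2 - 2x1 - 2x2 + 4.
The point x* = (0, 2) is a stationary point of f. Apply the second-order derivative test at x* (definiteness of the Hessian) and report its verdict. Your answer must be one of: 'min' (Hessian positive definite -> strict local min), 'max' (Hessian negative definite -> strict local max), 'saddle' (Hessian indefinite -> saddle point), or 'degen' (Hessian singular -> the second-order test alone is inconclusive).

Compute the Hessian H = grad^2 f:
  H = [[-3, 1], [1, 1]]
Verify stationarity: grad f(x*) = H x* + g = (0, 0).
Eigenvalues of H: -3.2361, 1.2361.
Eigenvalues have mixed signs, so H is indefinite -> x* is a saddle point.

saddle


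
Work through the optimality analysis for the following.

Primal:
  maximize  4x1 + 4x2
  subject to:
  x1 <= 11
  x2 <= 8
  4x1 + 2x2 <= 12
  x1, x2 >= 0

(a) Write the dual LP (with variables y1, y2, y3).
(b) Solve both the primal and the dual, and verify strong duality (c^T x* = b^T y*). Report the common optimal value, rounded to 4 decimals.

The standard primal-dual pair for 'max c^T x s.t. A x <= b, x >= 0' is:
  Dual:  min b^T y  s.t.  A^T y >= c,  y >= 0.

So the dual LP is:
  minimize  11y1 + 8y2 + 12y3
  subject to:
    y1 + 4y3 >= 4
    y2 + 2y3 >= 4
    y1, y2, y3 >= 0

Solving the primal: x* = (0, 6).
  primal value c^T x* = 24.
Solving the dual: y* = (0, 0, 2).
  dual value b^T y* = 24.
Strong duality: c^T x* = b^T y*. Confirmed.

24


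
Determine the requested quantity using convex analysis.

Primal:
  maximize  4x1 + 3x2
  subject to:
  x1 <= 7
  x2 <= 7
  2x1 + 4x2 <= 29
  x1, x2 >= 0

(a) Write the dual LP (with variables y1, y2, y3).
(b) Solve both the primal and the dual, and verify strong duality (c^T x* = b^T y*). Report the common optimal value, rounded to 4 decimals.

The standard primal-dual pair for 'max c^T x s.t. A x <= b, x >= 0' is:
  Dual:  min b^T y  s.t.  A^T y >= c,  y >= 0.

So the dual LP is:
  minimize  7y1 + 7y2 + 29y3
  subject to:
    y1 + 2y3 >= 4
    y2 + 4y3 >= 3
    y1, y2, y3 >= 0

Solving the primal: x* = (7, 3.75).
  primal value c^T x* = 39.25.
Solving the dual: y* = (2.5, 0, 0.75).
  dual value b^T y* = 39.25.
Strong duality: c^T x* = b^T y*. Confirmed.

39.25


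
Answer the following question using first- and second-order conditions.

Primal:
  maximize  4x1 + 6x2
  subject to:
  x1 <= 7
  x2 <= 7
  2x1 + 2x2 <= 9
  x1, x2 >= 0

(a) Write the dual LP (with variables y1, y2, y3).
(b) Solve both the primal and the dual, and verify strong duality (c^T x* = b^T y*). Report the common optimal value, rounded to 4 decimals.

The standard primal-dual pair for 'max c^T x s.t. A x <= b, x >= 0' is:
  Dual:  min b^T y  s.t.  A^T y >= c,  y >= 0.

So the dual LP is:
  minimize  7y1 + 7y2 + 9y3
  subject to:
    y1 + 2y3 >= 4
    y2 + 2y3 >= 6
    y1, y2, y3 >= 0

Solving the primal: x* = (0, 4.5).
  primal value c^T x* = 27.
Solving the dual: y* = (0, 0, 3).
  dual value b^T y* = 27.
Strong duality: c^T x* = b^T y*. Confirmed.

27


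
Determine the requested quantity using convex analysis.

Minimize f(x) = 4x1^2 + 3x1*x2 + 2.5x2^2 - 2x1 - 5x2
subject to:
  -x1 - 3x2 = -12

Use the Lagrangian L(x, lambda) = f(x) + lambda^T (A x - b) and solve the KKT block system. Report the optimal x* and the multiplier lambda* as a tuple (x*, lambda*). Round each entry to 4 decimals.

Form the Lagrangian:
  L(x, lambda) = (1/2) x^T Q x + c^T x + lambda^T (A x - b)
Stationarity (grad_x L = 0): Q x + c + A^T lambda = 0.
Primal feasibility: A x = b.

This gives the KKT block system:
  [ Q   A^T ] [ x     ]   [-c ]
  [ A    0  ] [ lambda ] = [ b ]

Solving the linear system:
  x*      = (-0.7627, 4.2542)
  lambda* = (4.661)
  f(x*)   = 18.0932

x* = (-0.7627, 4.2542), lambda* = (4.661)


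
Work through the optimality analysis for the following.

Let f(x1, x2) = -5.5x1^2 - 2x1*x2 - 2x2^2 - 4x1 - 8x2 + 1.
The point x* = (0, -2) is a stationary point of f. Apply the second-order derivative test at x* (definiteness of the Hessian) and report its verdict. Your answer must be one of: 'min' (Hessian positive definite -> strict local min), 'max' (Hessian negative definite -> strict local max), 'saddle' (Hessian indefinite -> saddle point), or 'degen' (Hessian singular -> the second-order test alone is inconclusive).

Compute the Hessian H = grad^2 f:
  H = [[-11, -2], [-2, -4]]
Verify stationarity: grad f(x*) = H x* + g = (0, 0).
Eigenvalues of H: -11.5311, -3.4689.
Both eigenvalues < 0, so H is negative definite -> x* is a strict local max.

max


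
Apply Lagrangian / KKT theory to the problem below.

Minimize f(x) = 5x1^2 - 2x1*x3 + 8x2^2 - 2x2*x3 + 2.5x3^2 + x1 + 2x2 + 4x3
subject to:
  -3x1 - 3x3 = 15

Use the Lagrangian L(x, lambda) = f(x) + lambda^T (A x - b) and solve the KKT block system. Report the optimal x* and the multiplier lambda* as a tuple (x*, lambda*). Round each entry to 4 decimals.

Form the Lagrangian:
  L(x, lambda) = (1/2) x^T Q x + c^T x + lambda^T (A x - b)
Stationarity (grad_x L = 0): Q x + c + A^T lambda = 0.
Primal feasibility: A x = b.

This gives the KKT block system:
  [ Q   A^T ] [ x     ]   [-c ]
  [ A    0  ] [ lambda ] = [ b ]

Solving the linear system:
  x*      = (-1.6267, -0.5467, -3.3733)
  lambda* = (-2.84)
  f(x*)   = 13.1933

x* = (-1.6267, -0.5467, -3.3733), lambda* = (-2.84)


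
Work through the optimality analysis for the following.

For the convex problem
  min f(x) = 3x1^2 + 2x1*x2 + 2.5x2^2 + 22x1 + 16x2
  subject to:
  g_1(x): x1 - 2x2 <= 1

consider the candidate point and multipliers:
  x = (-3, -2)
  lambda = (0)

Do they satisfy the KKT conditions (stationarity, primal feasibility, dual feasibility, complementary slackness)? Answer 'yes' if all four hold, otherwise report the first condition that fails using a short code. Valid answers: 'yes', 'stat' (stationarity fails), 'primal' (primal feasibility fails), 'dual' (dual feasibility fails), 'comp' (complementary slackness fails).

Gradient of f: grad f(x) = Q x + c = (0, 0)
Constraint values g_i(x) = a_i^T x - b_i:
  g_1((-3, -2)) = 0
Stationarity residual: grad f(x) + sum_i lambda_i a_i = (0, 0)
  -> stationarity OK
Primal feasibility (all g_i <= 0): OK
Dual feasibility (all lambda_i >= 0): OK
Complementary slackness (lambda_i * g_i(x) = 0 for all i): OK

Verdict: yes, KKT holds.

yes


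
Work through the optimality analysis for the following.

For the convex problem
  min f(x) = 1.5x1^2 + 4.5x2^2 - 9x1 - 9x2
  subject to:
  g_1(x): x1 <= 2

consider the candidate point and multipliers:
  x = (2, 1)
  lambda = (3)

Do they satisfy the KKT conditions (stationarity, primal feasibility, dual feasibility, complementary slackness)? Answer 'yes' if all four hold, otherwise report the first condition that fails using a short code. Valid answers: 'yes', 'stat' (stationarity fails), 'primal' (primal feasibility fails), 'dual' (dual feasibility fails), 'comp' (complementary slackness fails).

Gradient of f: grad f(x) = Q x + c = (-3, 0)
Constraint values g_i(x) = a_i^T x - b_i:
  g_1((2, 1)) = 0
Stationarity residual: grad f(x) + sum_i lambda_i a_i = (0, 0)
  -> stationarity OK
Primal feasibility (all g_i <= 0): OK
Dual feasibility (all lambda_i >= 0): OK
Complementary slackness (lambda_i * g_i(x) = 0 for all i): OK

Verdict: yes, KKT holds.

yes


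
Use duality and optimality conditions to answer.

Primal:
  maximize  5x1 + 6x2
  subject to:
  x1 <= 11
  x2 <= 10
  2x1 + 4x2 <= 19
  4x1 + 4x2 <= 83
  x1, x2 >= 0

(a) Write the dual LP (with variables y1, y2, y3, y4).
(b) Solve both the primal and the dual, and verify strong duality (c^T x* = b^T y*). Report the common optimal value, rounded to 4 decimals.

The standard primal-dual pair for 'max c^T x s.t. A x <= b, x >= 0' is:
  Dual:  min b^T y  s.t.  A^T y >= c,  y >= 0.

So the dual LP is:
  minimize  11y1 + 10y2 + 19y3 + 83y4
  subject to:
    y1 + 2y3 + 4y4 >= 5
    y2 + 4y3 + 4y4 >= 6
    y1, y2, y3, y4 >= 0

Solving the primal: x* = (9.5, 0).
  primal value c^T x* = 47.5.
Solving the dual: y* = (0, 0, 2.5, 0).
  dual value b^T y* = 47.5.
Strong duality: c^T x* = b^T y*. Confirmed.

47.5


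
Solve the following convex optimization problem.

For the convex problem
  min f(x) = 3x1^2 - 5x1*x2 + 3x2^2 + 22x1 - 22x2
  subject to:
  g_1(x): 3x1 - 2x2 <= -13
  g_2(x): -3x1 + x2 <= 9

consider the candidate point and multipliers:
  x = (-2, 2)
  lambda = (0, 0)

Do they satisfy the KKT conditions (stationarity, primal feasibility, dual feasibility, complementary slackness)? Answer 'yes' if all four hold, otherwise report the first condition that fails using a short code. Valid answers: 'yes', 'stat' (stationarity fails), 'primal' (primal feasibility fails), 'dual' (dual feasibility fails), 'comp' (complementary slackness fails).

Gradient of f: grad f(x) = Q x + c = (0, 0)
Constraint values g_i(x) = a_i^T x - b_i:
  g_1((-2, 2)) = 3
  g_2((-2, 2)) = -1
Stationarity residual: grad f(x) + sum_i lambda_i a_i = (0, 0)
  -> stationarity OK
Primal feasibility (all g_i <= 0): FAILS
Dual feasibility (all lambda_i >= 0): OK
Complementary slackness (lambda_i * g_i(x) = 0 for all i): OK

Verdict: the first failing condition is primal_feasibility -> primal.

primal


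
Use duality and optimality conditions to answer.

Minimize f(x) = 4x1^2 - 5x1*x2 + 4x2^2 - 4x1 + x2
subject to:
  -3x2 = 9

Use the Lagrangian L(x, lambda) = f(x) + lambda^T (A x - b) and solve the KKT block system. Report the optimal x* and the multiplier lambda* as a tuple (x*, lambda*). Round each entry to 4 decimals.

Form the Lagrangian:
  L(x, lambda) = (1/2) x^T Q x + c^T x + lambda^T (A x - b)
Stationarity (grad_x L = 0): Q x + c + A^T lambda = 0.
Primal feasibility: A x = b.

This gives the KKT block system:
  [ Q   A^T ] [ x     ]   [-c ]
  [ A    0  ] [ lambda ] = [ b ]

Solving the linear system:
  x*      = (-1.375, -3)
  lambda* = (-5.375)
  f(x*)   = 25.4375

x* = (-1.375, -3), lambda* = (-5.375)


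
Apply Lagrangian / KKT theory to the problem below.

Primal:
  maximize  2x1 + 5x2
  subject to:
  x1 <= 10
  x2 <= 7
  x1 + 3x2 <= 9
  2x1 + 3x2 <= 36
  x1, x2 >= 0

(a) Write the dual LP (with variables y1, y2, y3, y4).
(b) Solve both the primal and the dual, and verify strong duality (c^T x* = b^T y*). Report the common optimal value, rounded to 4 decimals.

The standard primal-dual pair for 'max c^T x s.t. A x <= b, x >= 0' is:
  Dual:  min b^T y  s.t.  A^T y >= c,  y >= 0.

So the dual LP is:
  minimize  10y1 + 7y2 + 9y3 + 36y4
  subject to:
    y1 + y3 + 2y4 >= 2
    y2 + 3y3 + 3y4 >= 5
    y1, y2, y3, y4 >= 0

Solving the primal: x* = (9, 0).
  primal value c^T x* = 18.
Solving the dual: y* = (0, 0, 2, 0).
  dual value b^T y* = 18.
Strong duality: c^T x* = b^T y*. Confirmed.

18


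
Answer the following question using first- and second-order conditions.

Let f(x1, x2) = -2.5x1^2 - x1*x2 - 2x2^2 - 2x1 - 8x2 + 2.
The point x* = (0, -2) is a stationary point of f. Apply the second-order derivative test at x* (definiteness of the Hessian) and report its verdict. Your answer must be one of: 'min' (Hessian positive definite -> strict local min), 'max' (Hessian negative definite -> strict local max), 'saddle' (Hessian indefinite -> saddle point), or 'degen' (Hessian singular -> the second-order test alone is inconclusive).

Compute the Hessian H = grad^2 f:
  H = [[-5, -1], [-1, -4]]
Verify stationarity: grad f(x*) = H x* + g = (0, 0).
Eigenvalues of H: -5.618, -3.382.
Both eigenvalues < 0, so H is negative definite -> x* is a strict local max.

max


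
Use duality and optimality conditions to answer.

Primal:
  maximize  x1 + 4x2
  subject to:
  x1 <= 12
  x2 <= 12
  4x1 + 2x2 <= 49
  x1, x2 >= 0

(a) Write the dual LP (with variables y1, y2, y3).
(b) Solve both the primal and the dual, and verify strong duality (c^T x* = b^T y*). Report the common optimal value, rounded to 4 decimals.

The standard primal-dual pair for 'max c^T x s.t. A x <= b, x >= 0' is:
  Dual:  min b^T y  s.t.  A^T y >= c,  y >= 0.

So the dual LP is:
  minimize  12y1 + 12y2 + 49y3
  subject to:
    y1 + 4y3 >= 1
    y2 + 2y3 >= 4
    y1, y2, y3 >= 0

Solving the primal: x* = (6.25, 12).
  primal value c^T x* = 54.25.
Solving the dual: y* = (0, 3.5, 0.25).
  dual value b^T y* = 54.25.
Strong duality: c^T x* = b^T y*. Confirmed.

54.25


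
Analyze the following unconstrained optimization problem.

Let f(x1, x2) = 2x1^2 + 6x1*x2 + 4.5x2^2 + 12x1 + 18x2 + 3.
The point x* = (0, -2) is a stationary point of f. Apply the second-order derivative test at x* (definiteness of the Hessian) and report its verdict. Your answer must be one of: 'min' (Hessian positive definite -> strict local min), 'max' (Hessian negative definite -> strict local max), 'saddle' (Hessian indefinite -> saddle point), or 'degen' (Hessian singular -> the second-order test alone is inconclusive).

Compute the Hessian H = grad^2 f:
  H = [[4, 6], [6, 9]]
Verify stationarity: grad f(x*) = H x* + g = (0, 0).
Eigenvalues of H: 0, 13.
H has a zero eigenvalue (singular; positive semidefinite but not definite), so H is neither positive definite, negative definite, nor indefinite. The second-order test alone is inconclusive -> degen.
(Indeed, f is constant along the null direction of H through x*, so x* is not a strict local extremum.)

degen


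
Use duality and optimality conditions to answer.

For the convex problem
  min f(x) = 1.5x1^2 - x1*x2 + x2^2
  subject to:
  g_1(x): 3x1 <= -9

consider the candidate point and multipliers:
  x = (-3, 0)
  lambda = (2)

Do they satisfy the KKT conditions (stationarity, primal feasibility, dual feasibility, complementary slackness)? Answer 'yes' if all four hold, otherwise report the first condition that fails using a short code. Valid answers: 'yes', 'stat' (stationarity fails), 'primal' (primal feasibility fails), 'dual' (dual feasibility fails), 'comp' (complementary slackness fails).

Gradient of f: grad f(x) = Q x + c = (-9, 3)
Constraint values g_i(x) = a_i^T x - b_i:
  g_1((-3, 0)) = 0
Stationarity residual: grad f(x) + sum_i lambda_i a_i = (-3, 3)
  -> stationarity FAILS
Primal feasibility (all g_i <= 0): OK
Dual feasibility (all lambda_i >= 0): OK
Complementary slackness (lambda_i * g_i(x) = 0 for all i): OK

Verdict: the first failing condition is stationarity -> stat.

stat


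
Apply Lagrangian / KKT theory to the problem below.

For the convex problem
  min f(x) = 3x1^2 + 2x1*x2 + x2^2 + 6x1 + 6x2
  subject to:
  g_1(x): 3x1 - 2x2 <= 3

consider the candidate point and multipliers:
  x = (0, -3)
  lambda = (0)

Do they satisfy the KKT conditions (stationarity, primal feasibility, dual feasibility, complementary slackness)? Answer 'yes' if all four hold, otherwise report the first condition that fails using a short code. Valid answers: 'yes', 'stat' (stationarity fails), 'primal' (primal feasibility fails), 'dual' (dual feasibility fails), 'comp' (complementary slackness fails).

Gradient of f: grad f(x) = Q x + c = (0, 0)
Constraint values g_i(x) = a_i^T x - b_i:
  g_1((0, -3)) = 3
Stationarity residual: grad f(x) + sum_i lambda_i a_i = (0, 0)
  -> stationarity OK
Primal feasibility (all g_i <= 0): FAILS
Dual feasibility (all lambda_i >= 0): OK
Complementary slackness (lambda_i * g_i(x) = 0 for all i): OK

Verdict: the first failing condition is primal_feasibility -> primal.

primal
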